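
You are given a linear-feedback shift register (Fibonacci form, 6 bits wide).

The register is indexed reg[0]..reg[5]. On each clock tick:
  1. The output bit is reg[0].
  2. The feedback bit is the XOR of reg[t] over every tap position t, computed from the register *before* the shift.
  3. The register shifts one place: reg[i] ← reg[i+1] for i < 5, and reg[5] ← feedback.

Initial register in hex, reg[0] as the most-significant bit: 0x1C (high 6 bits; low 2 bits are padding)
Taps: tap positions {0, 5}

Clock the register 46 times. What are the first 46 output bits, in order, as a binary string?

step | reg (before) | out | fb
   0 | 000111 | 0 | 1
   1 | 001111 | 0 | 1
   2 | 011111 | 0 | 1
   3 | 111111 | 1 | 0
   4 | 111110 | 1 | 1
   5 | 111101 | 1 | 0
   6 | 111010 | 1 | 1
   7 | 110101 | 1 | 0
   8 | 101010 | 1 | 1
   9 | 010101 | 0 | 1
  10 | 101011 | 1 | 0
  11 | 010110 | 0 | 0
  12 | 101100 | 1 | 1
  13 | 011001 | 0 | 1
  14 | 110011 | 1 | 0
  15 | 100110 | 1 | 1
  16 | 001101 | 0 | 1
  17 | 011011 | 0 | 1
  18 | 110111 | 1 | 0
  19 | 101110 | 1 | 1
  20 | 011101 | 0 | 1
  21 | 111011 | 1 | 0
  22 | 110110 | 1 | 1
  23 | 101101 | 1 | 0
  24 | 011010 | 0 | 0
  25 | 110100 | 1 | 1
  26 | 101001 | 1 | 0
  27 | 010010 | 0 | 0
  28 | 100100 | 1 | 1
  29 | 001001 | 0 | 1
  30 | 010011 | 0 | 1
  31 | 100111 | 1 | 0
  32 | 001110 | 0 | 0
  33 | 011100 | 0 | 0
  34 | 111000 | 1 | 1
  35 | 110001 | 1 | 0
  36 | 100010 | 1 | 1
  37 | 000101 | 0 | 1
  38 | 001011 | 0 | 1
  39 | 010111 | 0 | 1
  40 | 101111 | 1 | 0
  41 | 011110 | 0 | 0
  42 | 111100 | 1 | 1
  43 | 111001 | 1 | 0
  44 | 110010 | 1 | 1
  45 | 100101 | 1 | 0

0001111110101011001101110110100100111000101111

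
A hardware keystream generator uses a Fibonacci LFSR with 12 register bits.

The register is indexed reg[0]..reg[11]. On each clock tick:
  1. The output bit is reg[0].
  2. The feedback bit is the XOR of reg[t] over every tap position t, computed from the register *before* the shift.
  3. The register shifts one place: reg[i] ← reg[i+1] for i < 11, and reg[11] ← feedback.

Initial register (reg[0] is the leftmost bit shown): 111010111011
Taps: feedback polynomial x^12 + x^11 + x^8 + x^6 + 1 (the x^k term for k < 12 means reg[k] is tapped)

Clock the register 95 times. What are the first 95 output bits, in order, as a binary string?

11101011101100100110011101110111011010000110000111101010000110100100100000000111010011101100001

tick  register→output (feedback)
  0  111010111011→1 (0)
  1  110101110110→1 (0)
  2  101011101100→1 (1)
  3  010111011001→0 (0)
  4  101110110010→1 (0)
  5  011101100100→0 (1)
  6  111011001001→1 (1)
  7  110110010011→1 (0)
  8  101100100110→1 (0)
  9  011001001100→0 (1)
 10  110010011001→1 (1)
 11  100100110011→1 (1)
 12  001001100111→0 (0)
 13  010011001110→0 (1)
 14  100110011101→1 (1)
 15  001100111011→0 (1)
 16  011001110111→0 (0)
 17  110011101110→1 (1)
 18  100111011101→1 (1)
 19  001110111011→0 (1)
 20  011101110111→0 (0)
 21  111011101110→1 (1)
 22  110111011101→1 (1)
 23  101110111011→1 (0)
 24  011101110110→0 (1)
 25  111011101101→1 (0)
 26  110111011010→1 (0)
 27  101110110100→1 (0)
 28  011101101000→0 (0)
 29  111011010000→1 (1)
 30  110110100001→1 (1)
 31  101101000011→1 (0)
 32  011010000110→0 (0)
 33  110100001100→1 (0)
 34  101000011000→1 (0)
 35  010000110000→0 (1)
 36  100001100001→1 (1)
 37  000011000011→0 (1)
 38  000110000111→0 (1)
 39  001100001111→0 (0)
 40  011000011110→0 (1)
 41  110000111101→1 (0)
 42  100001111010→1 (1)
 43  000011110101→0 (0)
 44  000111101010→0 (0)
 45  001111010100→0 (0)
 46  011110101000→0 (0)
 47  111101010000→1 (1)
 48  111010100001→1 (1)
 49  110101000011→1 (0)
 50  101010000110→1 (1)
 51  010100001101→0 (0)
 52  101000011010→1 (0)
 53  010000110100→0 (1)
 54  100001101001→1 (0)
 55  000011010010→0 (0)
 56  000110100100→0 (1)
 57  001101001001→0 (0)
 58  011010010010→0 (0)
 59  110100100100→1 (0)
 60  101001001000→1 (0)
 61  010010010000→0 (0)
 62  100100100000→1 (0)
 63  001001000000→0 (0)
 64  010010000000→0 (0)
 65  100100000000→1 (1)
 66  001000000001→0 (1)
 67  010000000011→0 (1)
 68  100000000111→1 (0)
 69  000000001110→0 (1)
 70  000000011101→0 (0)
 71  000000111010→0 (0)
 72  000001110100→0 (1)
 73  000011101001→0 (1)
 74  000111010011→0 (1)
 75  001110100111→0 (0)
 76  011101001110→0 (1)
 77  111010011101→1 (1)
 78  110100111011→1 (0)
 79  101001110110→1 (0)
 80  010011101100→0 (0)
 81  100111011000→1 (0)
 82  001110110000→0 (1)
 83  011101100001→0 (0)
 84  111011000010→1 (1)
 85  110110000101→1 (0)
 86  101100001010→1 (0)
 87  011000010100→0 (0)
 88  110000101000→1 (1)
 89  100001010001→1 (0)
 90  000010100010→0 (1)
 91  000101000101→0 (1)
 92  001010001011→0 (0)
 93  010100010110→0 (0)
 94  101000101100→1 (1)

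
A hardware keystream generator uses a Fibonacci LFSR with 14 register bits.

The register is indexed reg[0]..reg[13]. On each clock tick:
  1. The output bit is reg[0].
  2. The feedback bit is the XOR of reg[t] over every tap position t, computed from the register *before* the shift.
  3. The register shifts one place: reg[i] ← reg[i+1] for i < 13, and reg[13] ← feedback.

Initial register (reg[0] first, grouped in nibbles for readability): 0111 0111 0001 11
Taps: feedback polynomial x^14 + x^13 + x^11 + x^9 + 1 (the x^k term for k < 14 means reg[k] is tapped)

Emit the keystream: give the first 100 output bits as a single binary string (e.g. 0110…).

0111011100011100110000111110000000001011001010000100010000000001110001001101001010011000111000011001

tick  register→output (feedback)
  0  01110111000111→0 (0)
  1  11101110001110→1 (0)
  2  11011100011100→1 (1)
  3  10111000111001→1 (1)
  4  01110001110011→0 (0)
  5  11100011100110→1 (0)
  6  11000111001100→1 (0)
  7  10001110011000→1 (0)
  8  00011100110000→0 (1)
  9  00111001100001→0 (1)
 10  01110011000011→0 (1)
 11  11100110000111→1 (1)
 12  11001100001111→1 (1)
 13  10011000011111→1 (0)
 14  00110000111110→0 (0)
 15  01100001111100→0 (0)
 16  11000011111000→1 (0)
 17  10000111110000→1 (0)
 18  00001111100000→0 (0)
 19  00011111000000→0 (0)
 20  00111110000000→0 (0)
 21  01111100000000→0 (0)
 22  11111000000000→1 (1)
 23  11110000000001→1 (0)
 24  11100000000010→1 (1)
 25  11000000000101→1 (1)
 26  10000000001011→1 (0)
 27  00000000010110→0 (0)
 28  00000000101100→0 (1)
 29  00000001011001→0 (0)
 30  00000010110010→0 (1)
 31  00000101100101→0 (0)
 32  00001011001010→0 (0)
 33  00010110010100→0 (0)
 34  00101100101000→0 (0)
 35  01011001010000→0 (1)
 36  10110010100001→1 (0)
 37  01100101000010→0 (0)
 38  11001010000100→1 (0)
 39  10010100001000→1 (1)
 40  00101000010001→0 (0)
 41  01010000100010→0 (0)
 42  10100001000100→1 (0)
 43  01000010001000→0 (0)
 44  10000100010000→1 (0)
 45  00001000100000→0 (0)
 46  00010001000000→0 (0)
 47  00100010000000→0 (0)
 48  01000100000000→0 (0)
 49  10001000000000→1 (1)
 50  00010000000001→0 (1)
 51  00100000000011→0 (1)
 52  01000000000111→0 (0)
 53  10000000001110→1 (0)
 54  00000000011100→0 (0)
 55  00000000111000→0 (1)
 56  00000001110001→0 (0)
 57  00000011100010→0 (0)
 58  00000111000100→0 (1)
 59  00001110001001→0 (1)
 60  00011100010011→0 (0)
 61  00111000100110→0 (1)
 62  01110001001101→0 (0)
 63  11100010011010→1 (0)
 64  11000100110100→1 (1)
 65  10001001101001→1 (0)
 66  00010011010010→0 (1)
 67  00100110100101→0 (0)
 68  01001101001010→0 (0)
 69  10011010010100→1 (1)
 70  00110100101001→0 (1)
 71  01101001010011→0 (0)
 72  11010010100110→1 (0)
 73  10100101001100→1 (0)
 74  01001010011000→0 (1)
 75  10010100110001→1 (1)
 76  00101001100011→0 (1)
 77  01010011000111→0 (0)
 78  10100110001110→1 (0)
 79  01001100011100→0 (0)
 80  10011000111000→1 (0)
 81  00110001110000→0 (1)
 82  01100011100001→0 (1)
 83  11000111000011→1 (0)
 84  10001110000110→1 (0)
 85  00011100001100→0 (1)
 86  00111000011001→0 (0)
 87  01110000110010→0 (1)
 88  11100001100101→1 (1)
 89  11000011001011→1 (0)
 90  10000110010110→1 (1)
 91  00001100101101→0 (0)
 92  00011001011010→0 (1)
 93  00110010110101→0 (1)
 94  01100101101011→0 (1)
 95  11001011010111→1 (0)
 96  10010110101110→1 (0)
 97  00101101011100→0 (0)
 98  01011010111000→0 (1)
 99  10110101110001→1 (1)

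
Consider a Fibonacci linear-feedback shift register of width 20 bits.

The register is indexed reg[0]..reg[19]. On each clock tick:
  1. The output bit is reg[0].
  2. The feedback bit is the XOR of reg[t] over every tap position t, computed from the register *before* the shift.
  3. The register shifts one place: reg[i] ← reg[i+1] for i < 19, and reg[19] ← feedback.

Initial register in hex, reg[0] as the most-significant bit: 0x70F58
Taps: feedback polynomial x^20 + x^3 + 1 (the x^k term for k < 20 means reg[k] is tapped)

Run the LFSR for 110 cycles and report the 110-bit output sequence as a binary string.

01110000111101011000111101110101100111110100110110010110010100100001001001001100001010000000001011010110100000

k : reg_k → out_k, fb_k
0: 01110000111101011000 → 0, fb=1
1: 11100001111010110001 → 1, fb=1
2: 11000011110101100011 → 1, fb=1
3: 10000111101011000111 → 1, fb=1
4: 00001111010110001111 → 0, fb=0
5: 00011110101100011110 → 0, fb=1
6: 00111101011000111101 → 0, fb=1
7: 01111010110001111011 → 0, fb=1
8: 11110101100011110111 → 1, fb=0
9: 11101011000111101110 → 1, fb=1
10: 11010110001111011101 → 1, fb=0
11: 10101100011110111010 → 1, fb=1
12: 01011000111101110101 → 0, fb=1
13: 10110001111011101011 → 1, fb=0
14: 01100011110111010110 → 0, fb=0
15: 11000111101110101100 → 1, fb=1
16: 10001111011101011001 → 1, fb=1
17: 00011110111010110011 → 0, fb=1
18: 00111101110101100111 → 0, fb=1
19: 01111011101011001111 → 0, fb=1
20: 11110111010110011111 → 1, fb=0
21: 11101110101100111110 → 1, fb=1
22: 11011101011001111101 → 1, fb=0
23: 10111010110011111010 → 1, fb=0
24: 01110101100111110100 → 0, fb=1
25: 11101011001111101001 → 1, fb=1
26: 11010110011111010011 → 1, fb=0
27: 10101100111110100110 → 1, fb=1
28: 01011001111101001101 → 0, fb=1
29: 10110011111010011011 → 1, fb=0
30: 01100111110100110110 → 0, fb=0
31: 11001111101001101100 → 1, fb=1
32: 10011111010011011001 → 1, fb=0
33: 00111110100110110010 → 0, fb=1
34: 01111101001101100101 → 0, fb=1
35: 11111010011011001011 → 1, fb=0
36: 11110100110110010110 → 1, fb=0
37: 11101001101100101100 → 1, fb=1
38: 11010011011001011001 → 1, fb=0
39: 10100110110010110010 → 1, fb=1
40: 01001101100101100101 → 0, fb=0
41: 10011011001011001010 → 1, fb=0
42: 00110110010110010100 → 0, fb=1
43: 01101100101100101001 → 0, fb=0
44: 11011001011001010010 → 1, fb=0
45: 10110010110010100100 → 1, fb=0
46: 01100101100101001000 → 0, fb=0
47: 11001011001010010000 → 1, fb=1
48: 10010110010100100001 → 1, fb=0
49: 00101100101001000010 → 0, fb=0
50: 01011001010010000100 → 0, fb=1
51: 10110010100100001001 → 1, fb=0
52: 01100101001000010010 → 0, fb=0
53: 11001010010000100100 → 1, fb=1
54: 10010100100001001001 → 1, fb=0
55: 00101001000010010010 → 0, fb=0
56: 01010010000100100100 → 0, fb=1
57: 10100100001001001001 → 1, fb=1
58: 01001000010010010011 → 0, fb=0
59: 10010000100100100110 → 1, fb=0
60: 00100001001001001100 → 0, fb=0
61: 01000010010010011000 → 0, fb=0
62: 10000100100100110000 → 1, fb=1
63: 00001001001001100001 → 0, fb=0
64: 00010010010011000010 → 0, fb=1
65: 00100100100110000101 → 0, fb=0
66: 01001001001100001010 → 0, fb=0
67: 10010010011000010100 → 1, fb=0
68: 00100100110000101000 → 0, fb=0
69: 01001001100001010000 → 0, fb=0
70: 10010011000010100000 → 1, fb=0
71: 00100110000101000000 → 0, fb=0
72: 01001100001010000000 → 0, fb=0
73: 10011000010100000000 → 1, fb=0
74: 00110000101000000000 → 0, fb=1
75: 01100001010000000001 → 0, fb=0
76: 11000010100000000010 → 1, fb=1
77: 10000101000000000101 → 1, fb=1
78: 00001010000000001011 → 0, fb=0
79: 00010100000000010110 → 0, fb=1
80: 00101000000000101101 → 0, fb=0
81: 01010000000001011010 → 0, fb=1
82: 10100000000010110101 → 1, fb=1
83: 01000000000101101011 → 0, fb=0
84: 10000000001011010110 → 1, fb=1
85: 00000000010110101101 → 0, fb=0
86: 00000000101101011010 → 0, fb=0
87: 00000001011010110100 → 0, fb=0
88: 00000010110101101000 → 0, fb=0
89: 00000101101011010000 → 0, fb=0
90: 00001011010110100000 → 0, fb=0
91: 00010110101101000000 → 0, fb=1
92: 00101101011010000001 → 0, fb=0
93: 01011010110100000010 → 0, fb=1
94: 10110101101000000101 → 1, fb=0
95: 01101011010000001010 → 0, fb=0
96: 11010110100000010100 → 1, fb=0
97: 10101101000000101000 → 1, fb=1
98: 01011010000001010001 → 0, fb=1
99: 10110100000010100011 → 1, fb=0
100: 01101000000101000110 → 0, fb=0
101: 11010000001010001100 → 1, fb=0
102: 10100000010100011000 → 1, fb=1
103: 01000000101000110001 → 0, fb=0
104: 10000001010001100010 → 1, fb=1
105: 00000010100011000101 → 0, fb=0
106: 00000101000110001010 → 0, fb=0
107: 00001010001100010100 → 0, fb=0
108: 00010100011000101000 → 0, fb=1
109: 00101000110001010001 → 0, fb=0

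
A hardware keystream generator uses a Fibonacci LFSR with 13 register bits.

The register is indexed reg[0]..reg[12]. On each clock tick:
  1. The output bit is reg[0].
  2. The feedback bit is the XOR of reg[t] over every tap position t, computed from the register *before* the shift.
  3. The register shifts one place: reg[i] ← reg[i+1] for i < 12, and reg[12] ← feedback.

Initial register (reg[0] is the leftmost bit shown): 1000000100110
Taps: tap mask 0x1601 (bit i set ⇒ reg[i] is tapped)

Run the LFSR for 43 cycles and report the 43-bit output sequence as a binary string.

step | reg (before) | out | fb
   0 | 1000000100110 | 1 | 0
   1 | 0000001001100 | 0 | 0
   2 | 0000010011000 | 0 | 1
   3 | 0000100110001 | 0 | 1
   4 | 0001001100011 | 0 | 1
   5 | 0010011000111 | 0 | 0
   6 | 0100110001110 | 0 | 0
   7 | 1001100011100 | 1 | 1
   8 | 0011000111001 | 0 | 0
   9 | 0110001110010 | 0 | 0
  10 | 1100011100100 | 1 | 0
  11 | 1000111001000 | 1 | 0
  12 | 0001110010000 | 0 | 0
  13 | 0011100100000 | 0 | 0
  14 | 0111001000000 | 0 | 0
  15 | 1110010000000 | 1 | 1
  16 | 1100100000001 | 1 | 0
  17 | 1001000000010 | 1 | 1
  18 | 0010000000101 | 0 | 0
  19 | 0100000001010 | 0 | 1
  20 | 1000000010101 | 1 | 1
  21 | 0000000101011 | 0 | 0
  22 | 0000001010110 | 0 | 1
  23 | 0000010101101 | 0 | 1
  24 | 0000101011011 | 0 | 0
  25 | 0001010110110 | 0 | 1
  26 | 0010101101101 | 0 | 1
  27 | 0101011011011 | 0 | 0
  28 | 1010110110110 | 1 | 0
  29 | 0101101101100 | 0 | 0
  30 | 1011011011000 | 1 | 0
  31 | 0110110110000 | 0 | 0
  32 | 1101101100000 | 1 | 1
  33 | 1011011000001 | 1 | 0
  34 | 0110110000010 | 0 | 0
  35 | 1101100000100 | 1 | 0
  36 | 1011000001000 | 1 | 0
  37 | 0110000010000 | 0 | 0
  38 | 1100000100000 | 1 | 1
  39 | 1000001000001 | 1 | 0
  40 | 0000010000010 | 0 | 0
  41 | 0000100000100 | 0 | 1
  42 | 0001000001001 | 0 | 0

1000000100110001110010000000101011011011000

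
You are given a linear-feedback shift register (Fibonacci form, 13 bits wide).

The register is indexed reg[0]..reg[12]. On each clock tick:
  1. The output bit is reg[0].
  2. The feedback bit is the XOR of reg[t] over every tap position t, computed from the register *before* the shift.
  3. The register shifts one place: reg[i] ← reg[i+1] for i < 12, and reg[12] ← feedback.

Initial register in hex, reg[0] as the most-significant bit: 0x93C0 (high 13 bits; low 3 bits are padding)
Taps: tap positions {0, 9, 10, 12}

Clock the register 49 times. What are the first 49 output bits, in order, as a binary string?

1001001111000000111101010101000011010110001111001

tick  register→output (feedback)
  0  1001001111000→1 (0)
  1  0010011110000→0 (0)
  2  0100111100000→0 (0)
  3  1001111000000→1 (1)
  4  0011110000001→0 (1)
  5  0111100000011→0 (1)
  6  1111000000111→1 (1)
  7  1110000001111→1 (0)
  8  1100000011110→1 (1)
  9  1000000111101→1 (0)
 10  0000001111010→0 (1)
 11  0000011110101→0 (0)
 12  0000111101010→0 (1)
 13  0001111010101→0 (0)
 14  0011110101010→0 (1)
 15  0111101010101→0 (0)
 16  1111010101010→1 (0)
 17  1110101010100→1 (0)
 18  1101010101000→1 (0)
 19  1010101010000→1 (1)
 20  0101010100001→0 (1)
 21  1010101000011→1 (0)
 22  0101010000110→0 (1)
 23  1010100001101→1 (0)
 24  0101000011010→0 (1)
 25  1010000110101→1 (1)
 26  0100001101011→0 (0)
 27  1000011010110→1 (0)
 28  0000110101100→0 (0)
 29  0001101011000→0 (1)
 30  0011010110001→0 (1)
 31  0110101100011→0 (1)
 32  1101011000111→1 (1)
 33  1010110001111→1 (0)
 34  0101100011110→0 (0)
 35  1011000111100→1 (1)
 36  0110001111001→0 (0)
 37  1100011110010→1 (1)
 38  1000111100101→1 (1)
 39  0001111001011→0 (0)
 40  0011110010110→0 (1)
 41  0111100101101→0 (1)
 42  1111001011011→1 (1)
 43  1110010110111→1 (1)
 44  1100101101111→1 (0)
 45  1001011011110→1 (1)
 46  0010110111101→0 (1)
 47  0101101111011→0 (0)
 48  1011011110110→1 (0)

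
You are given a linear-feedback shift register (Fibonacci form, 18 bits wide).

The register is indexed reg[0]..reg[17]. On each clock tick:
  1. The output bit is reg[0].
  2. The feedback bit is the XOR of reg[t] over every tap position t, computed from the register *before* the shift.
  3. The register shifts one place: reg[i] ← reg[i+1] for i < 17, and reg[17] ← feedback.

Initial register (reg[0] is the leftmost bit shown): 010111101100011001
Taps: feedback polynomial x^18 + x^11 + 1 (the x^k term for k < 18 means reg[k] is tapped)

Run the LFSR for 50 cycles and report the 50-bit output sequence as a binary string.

01011110110001100101101100000111100110011111001000

tick  register→output (feedback)
  0  010111101100011001→0 (0)
  1  101111011000110010→1 (1)
  2  011110110001100101→0 (1)
  3  111101100011001011→1 (0)
  4  111011000110010110→1 (1)
  5  110110001100101101→1 (1)
  6  101100011001011011→1 (0)
  7  011000110010110110→0 (0)
  8  110001100101101100→1 (0)
  9  100011001011011000→1 (0)
 10  000110010110110000→0 (0)
 11  001100101101100000→0 (1)
 12  011001011011000001→0 (1)
 13  110010110110000011→1 (1)
 14  100101101100000111→1 (1)
 15  001011011000001111→0 (0)
 16  010110110000011110→0 (0)
 17  101101100000111100→1 (1)
 18  011011000001111001→0 (1)
 19  110110000011110011→1 (0)
 20  101100000111100110→1 (0)
 21  011000001111001100→0 (1)
 22  110000011110011001→1 (1)
 23  100000111100110011→1 (1)
 24  000001111001100111→0 (1)
 25  000011110011001111→0 (1)
 26  000111100110011111→0 (0)
 27  001111001100111110→0 (0)
 28  011110011001111100→0 (1)
 29  111100110011111001→1 (0)
 30  111001100111110010→1 (0)
 31  110011001111100100→1 (0)
 32  100110011111001000→1 (0)
 33  001100111110010000→0 (0)
 34  011001111100100000→0 (0)
 35  110011111001000000→1 (0)
 36  100111110010000000→1 (1)
 37  001111100100000001→0 (0)
 38  011111001000000010→0 (0)
 39  111110010000000100→1 (1)
 40  111100100000001001→1 (1)
 41  111001000000010011→1 (1)
 42  110010000000100111→1 (1)
 43  100100000001001111→1 (0)
 44  001000000010011110→0 (0)
 45  010000000100111100→0 (0)
 46  100000001001111000→1 (0)
 47  000000010011110000→0 (1)
 48  000000100111100001→0 (1)
 49  000001001111000011→0 (1)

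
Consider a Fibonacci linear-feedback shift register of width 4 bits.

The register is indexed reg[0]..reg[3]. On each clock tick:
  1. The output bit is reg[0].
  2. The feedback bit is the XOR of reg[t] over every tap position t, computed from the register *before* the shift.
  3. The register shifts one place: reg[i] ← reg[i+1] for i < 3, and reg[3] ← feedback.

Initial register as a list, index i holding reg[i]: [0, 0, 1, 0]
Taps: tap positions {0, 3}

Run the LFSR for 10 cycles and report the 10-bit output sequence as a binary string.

0010001111

k : reg_k → out_k, fb_k
0: 0010 → 0, fb=0
1: 0100 → 0, fb=0
2: 1000 → 1, fb=1
3: 0001 → 0, fb=1
4: 0011 → 0, fb=1
5: 0111 → 0, fb=1
6: 1111 → 1, fb=0
7: 1110 → 1, fb=1
8: 1101 → 1, fb=0
9: 1010 → 1, fb=1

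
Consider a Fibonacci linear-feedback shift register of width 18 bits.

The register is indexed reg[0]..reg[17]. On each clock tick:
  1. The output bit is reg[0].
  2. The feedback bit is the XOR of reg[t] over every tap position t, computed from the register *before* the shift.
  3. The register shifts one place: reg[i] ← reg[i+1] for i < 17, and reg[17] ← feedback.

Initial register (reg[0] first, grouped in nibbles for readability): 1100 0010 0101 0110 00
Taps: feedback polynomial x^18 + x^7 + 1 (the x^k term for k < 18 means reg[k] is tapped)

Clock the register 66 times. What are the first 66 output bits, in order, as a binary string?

110000100101011000111010010100101100010011001100001010001011011000

step | reg (before) | out | fb
   0 | 110000100101011000 | 1 | 1
   1 | 100001001010110001 | 1 | 1
   2 | 000010010101100011 | 0 | 1
   3 | 000100101011000111 | 0 | 0
   4 | 001001010110001110 | 0 | 1
   5 | 010010101100011101 | 0 | 0
   6 | 100101011000111010 | 1 | 0
   7 | 001010110001110100 | 0 | 1
   8 | 010101100011101001 | 0 | 0
   9 | 101011000111010010 | 1 | 1
  10 | 010110001110100101 | 0 | 0
  11 | 101100011101001010 | 1 | 0
  12 | 011000111010010100 | 0 | 1
  13 | 110001110100101001 | 1 | 0
  14 | 100011101001010010 | 1 | 1
  15 | 000111010010100101 | 0 | 1
  16 | 001110100101001011 | 0 | 0
  17 | 011101001010010110 | 0 | 0
  18 | 111010010100101100 | 1 | 0
  19 | 110100101001011000 | 1 | 1
  20 | 101001010010110001 | 1 | 0
  21 | 010010100101100010 | 0 | 0
  22 | 100101001011000100 | 1 | 1
  23 | 001010010110001001 | 0 | 1
  24 | 010100101100010011 | 0 | 0
  25 | 101001011000100110 | 1 | 0
  26 | 010010110001001100 | 0 | 1
  27 | 100101100010011001 | 1 | 1
  28 | 001011000100110011 | 0 | 0
  29 | 010110001001100110 | 0 | 0
  30 | 101100010011001100 | 1 | 0
  31 | 011000100110011000 | 0 | 0
  32 | 110001001100110000 | 1 | 1
  33 | 100010011001100001 | 1 | 0
  34 | 000100110011000010 | 0 | 1
  35 | 001001100110000101 | 0 | 0
  36 | 010011001100001010 | 0 | 0
  37 | 100110011000010100 | 1 | 0
  38 | 001100110000101000 | 0 | 1
  39 | 011001100001010001 | 0 | 0
  40 | 110011000010100010 | 1 | 1
  41 | 100110000101000101 | 1 | 1
  42 | 001100001010001011 | 0 | 0
  43 | 011000010100010110 | 0 | 1
  44 | 110000101000101101 | 1 | 1
  45 | 100001010001011011 | 1 | 0
  46 | 000010100010110110 | 0 | 0
  47 | 000101000101101100 | 0 | 0
  48 | 001010001011011000 | 0 | 0
  49 | 010100010110110000 | 0 | 1
  50 | 101000101101100001 | 1 | 1
  51 | 010001011011000011 | 0 | 1
  52 | 100010110110000111 | 1 | 0
  53 | 000101101100001110 | 0 | 0
  54 | 001011011000011100 | 0 | 1
  55 | 010110110000111001 | 0 | 1
  56 | 101101100001110011 | 1 | 1
  57 | 011011000011100111 | 0 | 0
  58 | 110110000111001110 | 1 | 1
  59 | 101100001110011101 | 1 | 1
  60 | 011000011100111011 | 0 | 1
  61 | 110000111001110111 | 1 | 0
  62 | 100001110011101110 | 1 | 0
  63 | 000011100111011100 | 0 | 0
  64 | 000111001110111000 | 0 | 0
  65 | 001110011101110000 | 0 | 1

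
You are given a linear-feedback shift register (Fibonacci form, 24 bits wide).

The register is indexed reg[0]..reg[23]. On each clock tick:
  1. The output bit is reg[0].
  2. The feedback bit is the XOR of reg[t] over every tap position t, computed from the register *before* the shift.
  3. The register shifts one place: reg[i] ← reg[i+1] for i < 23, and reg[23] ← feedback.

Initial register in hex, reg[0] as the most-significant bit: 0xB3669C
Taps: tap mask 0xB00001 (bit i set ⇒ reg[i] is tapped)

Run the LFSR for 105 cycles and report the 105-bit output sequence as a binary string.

tick  register→output (feedback)
  0  101100110110011010011100→1 (1)
  1  011001101100110100111001→0 (0)
  2  110011011001101001110010→1 (1)
  3  100110110011010011100101→1 (1)
  4  001101100110100111001011→0 (0)
  5  011011001101001110010110→0 (1)
  6  110110011010011100101101→1 (0)
  7  101100110100111001011010→1 (0)
  8  011001101001110010110100→0 (1)
  9  110011010011100101101001→1 (1)
 10  100110100111001011010011→1 (0)
 11  001101001110010110100110→0 (1)
 12  011010011100101101001101→0 (1)
 13  110100111001011010011011→1 (1)
 14  101001110010110100110111→1 (1)
 15  010011100101101001101111→0 (1)
 16  100111001011010011011111→1 (0)
 17  001110010110100110111110→0 (0)
 18  011100101101001101111100→0 (0)
 19  111001011010011011111000→1 (0)
 20  110010110100110111110000→1 (1)
 21  100101101001101111100001→1 (0)
 22  001011010011011111000010→0 (0)
 23  010110100110111110000100→0 (1)
 24  101101001101111100001001→1 (1)
 25  011010011011111000010011→0 (1)
 26  110100110111110000100111→1 (1)
 27  101001101111100001001111→1 (0)
 28  010011011111000010011110→0 (0)
 29  100110111110000100111100→1 (1)
 30  001101111100001001111001→0 (0)
 31  011011111000010011110010→0 (0)
 32  110111110000100111100100→1 (0)
 33  101111100001001111001000→1 (0)
 34  011111000010011110010000→0 (0)
 35  111110000100111100100000→1 (1)
 36  111100001001111001000001→1 (0)
 37  111000010011110010000010→1 (1)
 38  110000100111100100000101→1 (1)
 39  100001001111001000001011→1 (1)
 40  000010011110010000010111→0 (0)
 41  000100111100100000101110→0 (0)
 42  001001111001000001011100→0 (0)
 43  010011110010000010111000→0 (1)
 44  100111100100000101110001→1 (0)
 45  001111001000001011100010→0 (0)
 46  011110010000010111000100→0 (1)
 47  111100100000101110001001→1 (1)
 48  111001000001011100010011→1 (0)
 49  110010000010111000100110→1 (0)
 50  100100000101110001001100→1 (1)
 51  001000001011100010011001→0 (0)
 52  010000010111000100110010→0 (0)
 53  100000101110001001100100→1 (0)
 54  000001011100010011001000→0 (1)
 55  000010111000100110010001→0 (1)
 56  000101110001001100100011→0 (1)
 57  001011100010011001000111→0 (0)
 58  010111000100110010001110→0 (0)
 59  101110001001100100011100→1 (1)
 60  011100010011001000111001→0 (0)
 61  111000100110010001110010→1 (1)
 62  110001001100100011100101→1 (1)
 63  100010011001000111001011→1 (1)
 64  000100110010001110010111→0 (0)
 65  001001100100011100101110→0 (0)
 66  010011001000111001011100→0 (0)
 67  100110010001110010111000→1 (0)
 68  001100100011100101110000→0 (0)
 69  011001000111001011100000→0 (0)
 70  110010001110010111000000→1 (1)
 71  100100011100101110000001→1 (0)
 72  001000111001011100000010→0 (0)
 73  010001110010111000000100→0 (1)
 74  100011100101110000001001→1 (1)
 75  000111001011100000010011→0 (1)
 76  001110010111000000100111→0 (0)
 77  011100101110000001001110→0 (0)
 78  111001011100000010011100→1 (1)
 79  110010111000000100111001→1 (1)
 80  100101110000001001110011→1 (0)
 81  001011100000010011100110→0 (1)
 82  010111000000100111001101→0 (1)
 83  101110000001001110011011→1 (1)
 84  011100000010011100110111→0 (0)
 85  111000000100111001101110→1 (1)
 86  110000001001110011011101→1 (0)
 87  100000010011100110111010→1 (0)
 88  000000100111001101110100→0 (1)
 89  000001001110011011101001→0 (0)
 90  000010011100110111010010→0 (0)
 91  000100111001101110100100→0 (1)
 92  001001110011011101001001→0 (0)
 93  010011100110111010010010→0 (0)
 94  100111001101110100100100→1 (0)
 95  001110011011101001001000→0 (1)
 96  011100110111010010010001→0 (1)
 97  111001101110100100100011→1 (0)
 98  110011011101001001000110→1 (0)
 99  100110111010010010001100→1 (1)
100  001101110100100100011001→0 (0)
101  011011101001001000110010→0 (0)
102  110111010010010001100100→1 (0)
103  101110100100100011001000→1 (0)
104  011101001001000110010000→0 (0)

101100110110011010011100101101001101111100001001111001000001011100010011001000111001011100000010011100110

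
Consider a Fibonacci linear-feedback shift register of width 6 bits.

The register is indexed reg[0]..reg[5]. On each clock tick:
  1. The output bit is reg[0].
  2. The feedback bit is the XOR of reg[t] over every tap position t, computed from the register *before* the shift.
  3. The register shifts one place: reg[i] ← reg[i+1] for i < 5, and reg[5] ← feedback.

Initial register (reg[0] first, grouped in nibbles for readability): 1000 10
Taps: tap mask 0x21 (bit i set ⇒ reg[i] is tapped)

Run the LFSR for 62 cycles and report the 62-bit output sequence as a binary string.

10001011110010100011000010000011111101010110011011101101001001

tick  register→output (feedback)
  0  100010→1 (1)
  1  000101→0 (1)
  2  001011→0 (1)
  3  010111→0 (1)
  4  101111→1 (0)
  5  011110→0 (0)
  6  111100→1 (1)
  7  111001→1 (0)
  8  110010→1 (1)
  9  100101→1 (0)
 10  001010→0 (0)
 11  010100→0 (0)
 12  101000→1 (1)
 13  010001→0 (1)
 14  100011→1 (0)
 15  000110→0 (0)
 16  001100→0 (0)
 17  011000→0 (0)
 18  110000→1 (1)
 19  100001→1 (0)
 20  000010→0 (0)
 21  000100→0 (0)
 22  001000→0 (0)
 23  010000→0 (0)
 24  100000→1 (1)
 25  000001→0 (1)
 26  000011→0 (1)
 27  000111→0 (1)
 28  001111→0 (1)
 29  011111→0 (1)
 30  111111→1 (0)
 31  111110→1 (1)
 32  111101→1 (0)
 33  111010→1 (1)
 34  110101→1 (0)
 35  101010→1 (1)
 36  010101→0 (1)
 37  101011→1 (0)
 38  010110→0 (0)
 39  101100→1 (1)
 40  011001→0 (1)
 41  110011→1 (0)
 42  100110→1 (1)
 43  001101→0 (1)
 44  011011→0 (1)
 45  110111→1 (0)
 46  101110→1 (1)
 47  011101→0 (1)
 48  111011→1 (0)
 49  110110→1 (1)
 50  101101→1 (0)
 51  011010→0 (0)
 52  110100→1 (1)
 53  101001→1 (0)
 54  010010→0 (0)
 55  100100→1 (1)
 56  001001→0 (1)
 57  010011→0 (1)
 58  100111→1 (0)
 59  001110→0 (0)
 60  011100→0 (0)
 61  111000→1 (1)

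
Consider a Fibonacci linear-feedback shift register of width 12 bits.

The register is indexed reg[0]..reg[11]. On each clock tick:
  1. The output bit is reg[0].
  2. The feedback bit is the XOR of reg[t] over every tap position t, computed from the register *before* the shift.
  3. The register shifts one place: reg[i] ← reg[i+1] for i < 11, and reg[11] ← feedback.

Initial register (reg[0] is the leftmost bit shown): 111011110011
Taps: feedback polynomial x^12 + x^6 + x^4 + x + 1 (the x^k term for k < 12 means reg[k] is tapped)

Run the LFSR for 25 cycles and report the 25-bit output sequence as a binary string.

tick  register→output (feedback)
  0  111011110011→1 (0)
  1  110111100110→1 (0)
  2  101111001100→1 (0)
  3  011110011000→0 (0)
  4  111100110000→1 (1)
  5  111001100001→1 (1)
  6  110011000011→1 (1)
  7  100110000111→1 (0)
  8  001100001110→0 (0)
  9  011000011100→0 (1)
 10  110000111001→1 (1)
 11  100001110011→1 (0)
 12  000011100110→0 (0)
 13  000111001100→0 (1)
 14  001110011001→0 (1)
 15  011100110011→0 (0)
 16  111001100110→1 (1)
 17  110011001101→1 (1)
 18  100110011011→1 (0)
 19  001100110110→0 (1)
 20  011001101101→0 (0)
 21  110011011010→1 (1)
 22  100110110101→1 (1)
 23  001101101011→0 (1)
 24  011011010111→0 (0)

1110111100110000111001100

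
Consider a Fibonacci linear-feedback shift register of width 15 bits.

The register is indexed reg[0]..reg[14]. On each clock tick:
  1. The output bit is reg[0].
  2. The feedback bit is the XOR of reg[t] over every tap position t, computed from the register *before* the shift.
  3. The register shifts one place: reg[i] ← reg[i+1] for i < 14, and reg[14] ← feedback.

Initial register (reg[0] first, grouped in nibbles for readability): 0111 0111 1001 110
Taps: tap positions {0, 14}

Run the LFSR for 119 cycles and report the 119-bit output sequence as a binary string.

step | reg (before) | out | fb
   0 | 011101111001110 | 0 | 0
   1 | 111011110011100 | 1 | 1
   2 | 110111100111001 | 1 | 0
   3 | 101111001110010 | 1 | 1
   4 | 011110011100101 | 0 | 1
   5 | 111100111001011 | 1 | 0
   6 | 111001110010110 | 1 | 1
   7 | 110011100101101 | 1 | 0
   8 | 100111001011010 | 1 | 1
   9 | 001110010110101 | 0 | 1
  10 | 011100101101011 | 0 | 1
  11 | 111001011010111 | 1 | 0
  12 | 110010110101110 | 1 | 1
  13 | 100101101011101 | 1 | 0
  14 | 001011010111010 | 0 | 0
  15 | 010110101110100 | 0 | 0
  16 | 101101011101000 | 1 | 1
  17 | 011010111010001 | 0 | 1
  18 | 110101110100011 | 1 | 0
  19 | 101011101000110 | 1 | 1
  20 | 010111010001101 | 0 | 1
  21 | 101110100011011 | 1 | 0
  22 | 011101000110110 | 0 | 0
  23 | 111010001101100 | 1 | 1
  24 | 110100011011001 | 1 | 0
  25 | 101000110110010 | 1 | 1
  26 | 010001101100101 | 0 | 1
  27 | 100011011001011 | 1 | 0
  28 | 000110110010110 | 0 | 0
  29 | 001101100101100 | 0 | 0
  30 | 011011001011000 | 0 | 0
  31 | 110110010110000 | 1 | 1
  32 | 101100101100001 | 1 | 0
  33 | 011001011000010 | 0 | 0
  34 | 110010110000100 | 1 | 1
  35 | 100101100001001 | 1 | 0
  36 | 001011000010010 | 0 | 0
  37 | 010110000100100 | 0 | 0
  38 | 101100001001000 | 1 | 1
  39 | 011000010010001 | 0 | 1
  40 | 110000100100011 | 1 | 0
  41 | 100001001000110 | 1 | 1
  42 | 000010010001101 | 0 | 1
  43 | 000100100011011 | 0 | 1
  44 | 001001000110111 | 0 | 1
  45 | 010010001101111 | 0 | 1
  46 | 100100011011111 | 1 | 0
  47 | 001000110111110 | 0 | 0
  48 | 010001101111100 | 0 | 0
  49 | 100011011111000 | 1 | 1
  50 | 000110111110001 | 0 | 1
  51 | 001101111100011 | 0 | 1
  52 | 011011111000111 | 0 | 1
  53 | 110111110001111 | 1 | 0
  54 | 101111100011110 | 1 | 1
  55 | 011111000111101 | 0 | 1
  56 | 111110001111011 | 1 | 0
  57 | 111100011110110 | 1 | 1
  58 | 111000111101101 | 1 | 0
  59 | 110001111011010 | 1 | 1
  60 | 100011110110101 | 1 | 0
  61 | 000111101101010 | 0 | 0
  62 | 001111011010100 | 0 | 0
  63 | 011110110101000 | 0 | 0
  64 | 111101101010000 | 1 | 1
  65 | 111011010100001 | 1 | 0
  66 | 110110101000010 | 1 | 1
  67 | 101101010000101 | 1 | 0
  68 | 011010100001010 | 0 | 0
  69 | 110101000010100 | 1 | 1
  70 | 101010000101001 | 1 | 0
  71 | 010100001010010 | 0 | 0
  72 | 101000010100100 | 1 | 1
  73 | 010000101001001 | 0 | 1
  74 | 100001010010011 | 1 | 0
  75 | 000010100100110 | 0 | 0
  76 | 000101001001100 | 0 | 0
  77 | 001010010011000 | 0 | 0
  78 | 010100100110000 | 0 | 0
  79 | 101001001100000 | 1 | 1
  80 | 010010011000001 | 0 | 1
  81 | 100100110000011 | 1 | 0
  82 | 001001100000110 | 0 | 0
  83 | 010011000001100 | 0 | 0
  84 | 100110000011000 | 1 | 1
  85 | 001100000110001 | 0 | 1
  86 | 011000001100011 | 0 | 1
  87 | 110000011000111 | 1 | 0
  88 | 100000110001110 | 1 | 1
  89 | 000001100011101 | 0 | 1
  90 | 000011000111011 | 0 | 1
  91 | 000110001110111 | 0 | 1
  92 | 001100011101111 | 0 | 1
  93 | 011000111011111 | 0 | 1
  94 | 110001110111111 | 1 | 0
  95 | 100011101111110 | 1 | 1
  96 | 000111011111101 | 0 | 1
  97 | 001110111111011 | 0 | 1
  98 | 011101111110111 | 0 | 1
  99 | 111011111101111 | 1 | 0
 100 | 110111111011110 | 1 | 1
 101 | 101111110111101 | 1 | 0
 102 | 011111101111010 | 0 | 0
 103 | 111111011110100 | 1 | 1
 104 | 111110111101001 | 1 | 0
 105 | 111101111010010 | 1 | 1
 106 | 111011110100101 | 1 | 0
 107 | 110111101001010 | 1 | 1
 108 | 101111010010101 | 1 | 0
 109 | 011110100101010 | 0 | 0
 110 | 111101001010100 | 1 | 1
 111 | 111010010101001 | 1 | 0
 112 | 110100101010010 | 1 | 1
 113 | 101001010100101 | 1 | 0
 114 | 010010101001010 | 0 | 0
 115 | 100101010010100 | 1 | 1
 116 | 001010100101001 | 0 | 1
 117 | 010101001010011 | 0 | 1
 118 | 101010010100111 | 1 | 0

01110111100111001011010111010001101100101100001001000110111110001111011010100001010010011000001100011101111110111101001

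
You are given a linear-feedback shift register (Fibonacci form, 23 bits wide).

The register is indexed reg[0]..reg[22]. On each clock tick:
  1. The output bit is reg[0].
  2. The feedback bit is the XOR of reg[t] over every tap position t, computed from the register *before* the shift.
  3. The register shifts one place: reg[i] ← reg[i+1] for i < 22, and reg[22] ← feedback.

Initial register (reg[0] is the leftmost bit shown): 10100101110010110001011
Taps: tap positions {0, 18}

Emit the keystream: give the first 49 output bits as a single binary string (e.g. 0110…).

1010010111001011000101111111010000110111100100110

tick  register→output (feedback)
  0  10100101110010110001011→1 (1)
  1  01001011100101100010111→0 (1)
  2  10010111001011000101111→1 (1)
  3  00101110010110001011111→0 (1)
  4  01011100101100010111111→0 (1)
  5  10111001011000101111111→1 (0)
  6  01110010110001011111110→0 (1)
  7  11100101100010111111101→1 (0)
  8  11001011000101111111010→1 (0)
  9  10010110001011111110100→1 (0)
 10  00101100010111111101000→0 (0)
 11  01011000101111111010000→0 (1)
 12  10110001011111110100001→1 (1)
 13  01100010111111101000011→0 (0)
 14  11000101111111010000110→1 (1)
 15  10001011111110100001101→1 (1)
 16  00010111111101000011011→0 (1)
 17  00101111111010000110111→0 (1)
 18  01011111110100001101111→0 (0)
 19  10111111101000011011110→1 (0)
 20  01111111010000110111100→0 (1)
 21  11111110100001101111001→1 (0)
 22  11111101000011011110010→1 (0)
 23  11111010000110111100100→1 (1)
 24  11110100001101111001001→1 (1)
 25  11101000011011110010011→1 (0)
 26  11010000110111100100110→1 (1)
 27  10100001101111001001101→1 (1)
 28  01000011011110010011011→0 (1)
 29  10000110111100100110111→1 (0)
 30  00001101111001001101110→0 (0)
 31  00011011110010011011100→0 (1)
 32  00110111100100110111001→0 (1)
 33  01101111001001101110011→0 (1)
 34  11011110010011011100111→1 (1)
 35  10111100100110111001111→1 (1)
 36  01111001001101110011111→0 (1)
 37  11110010011011100111111→1 (0)
 38  11100100110111001111110→1 (0)
 39  11001001101110011111100→1 (0)
 40  10010011011100111111000→1 (0)
 41  00100110111001111110000→0 (1)
 42  01001101110011111100001→0 (0)
 43  10011011100111111000010→1 (1)
 44  00110111001111110000101→0 (0)
 45  01101110011111100001010→0 (0)
 46  11011100111111000010100→1 (0)
 47  10111001111110000101000→1 (1)
 48  01110011111100001010001→0 (1)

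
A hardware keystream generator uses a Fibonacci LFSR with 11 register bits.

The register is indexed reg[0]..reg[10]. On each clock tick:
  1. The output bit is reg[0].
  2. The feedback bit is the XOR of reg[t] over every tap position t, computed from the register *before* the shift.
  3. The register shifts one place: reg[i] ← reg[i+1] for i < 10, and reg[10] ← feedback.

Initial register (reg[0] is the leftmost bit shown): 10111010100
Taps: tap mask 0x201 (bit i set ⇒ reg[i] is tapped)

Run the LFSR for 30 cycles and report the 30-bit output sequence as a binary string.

101110101001001110111101001110

step | reg (before) | out | fb
   0 | 10111010100 | 1 | 1
   1 | 01110101001 | 0 | 0
   2 | 11101010010 | 1 | 0
   3 | 11010100100 | 1 | 1
   4 | 10101001001 | 1 | 1
   5 | 01010010011 | 0 | 1
   6 | 10100100111 | 1 | 0
   7 | 01001001110 | 0 | 1
   8 | 10010011101 | 1 | 1
   9 | 00100111011 | 0 | 1
  10 | 01001110111 | 0 | 1
  11 | 10011101111 | 1 | 0
  12 | 00111011110 | 0 | 1
  13 | 01110111101 | 0 | 0
  14 | 11101111010 | 1 | 0
  15 | 11011110100 | 1 | 1
  16 | 10111101001 | 1 | 1
  17 | 01111010011 | 0 | 1
  18 | 11110100111 | 1 | 0
  19 | 11101001110 | 1 | 0
  20 | 11010011100 | 1 | 1
  21 | 10100111001 | 1 | 1
  22 | 01001110011 | 0 | 1
  23 | 10011100111 | 1 | 0
  24 | 00111001110 | 0 | 1
  25 | 01110011101 | 0 | 0
  26 | 11100111010 | 1 | 0
  27 | 11001110100 | 1 | 1
  28 | 10011101001 | 1 | 1
  29 | 00111010011 | 0 | 1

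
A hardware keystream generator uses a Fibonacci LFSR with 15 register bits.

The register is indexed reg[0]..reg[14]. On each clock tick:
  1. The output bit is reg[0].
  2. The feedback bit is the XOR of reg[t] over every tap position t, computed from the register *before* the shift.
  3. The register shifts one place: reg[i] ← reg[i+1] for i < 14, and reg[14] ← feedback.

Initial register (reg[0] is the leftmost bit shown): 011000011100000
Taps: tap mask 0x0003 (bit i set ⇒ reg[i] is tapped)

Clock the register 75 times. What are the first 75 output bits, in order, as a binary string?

011000011100000101000100100001111001101100010001010110100110011111011101010

tick  register→output (feedback)
  0  011000011100000→0 (1)
  1  110000111000001→1 (0)
  2  100001110000010→1 (1)
  3  000011100000101→0 (0)
  4  000111000001010→0 (0)
  5  001110000010100→0 (0)
  6  011100000101000→0 (1)
  7  111000001010001→1 (0)
  8  110000010100010→1 (0)
  9  100000101000100→1 (1)
 10  000001010001001→0 (0)
 11  000010100010010→0 (0)
 12  000101000100100→0 (0)
 13  001010001001000→0 (0)
 14  010100010010000→0 (1)
 15  101000100100001→1 (1)
 16  010001001000011→0 (1)
 17  100010010000111→1 (1)
 18  000100100001111→0 (0)
 19  001001000011110→0 (0)
 20  010010000111100→0 (1)
 21  100100001111001→1 (1)
 22  001000011110011→0 (0)
 23  010000111100110→0 (1)
 24  100001111001101→1 (1)
 25  000011110011011→0 (0)
 26  000111100110110→0 (0)
 27  001111001101100→0 (0)
 28  011110011011000→0 (1)
 29  111100110110001→1 (0)
 30  111001101100010→1 (0)
 31  110011011000100→1 (0)
 32  100110110001000→1 (1)
 33  001101100010001→0 (0)
 34  011011000100010→0 (1)
 35  110110001000101→1 (0)
 36  101100010001010→1 (1)
 37  011000100010101→0 (1)
 38  110001000101011→1 (0)
 39  100010001010110→1 (1)
 40  000100010101101→0 (0)
 41  001000101011010→0 (0)
 42  010001010110100→0 (1)
 43  100010101101001→1 (1)
 44  000101011010011→0 (0)
 45  001010110100110→0 (0)
 46  010101101001100→0 (1)
 47  101011010011001→1 (1)
 48  010110100110011→0 (1)
 49  101101001100111→1 (1)
 50  011010011001111→0 (1)
 51  110100110011111→1 (0)
 52  101001100111110→1 (1)
 53  010011001111101→0 (1)
 54  100110011111011→1 (1)
 55  001100111110111→0 (0)
 56  011001111101110→0 (1)
 57  110011111011101→1 (0)
 58  100111110111010→1 (1)
 59  001111101110101→0 (0)
 60  011111011101010→0 (1)
 61  111110111010101→1 (0)
 62  111101110101010→1 (0)
 63  111011101010100→1 (0)
 64  110111010101000→1 (0)
 65  101110101010000→1 (1)
 66  011101010100001→0 (1)
 67  111010101000011→1 (0)
 68  110101010000110→1 (0)
 69  101010100001100→1 (1)
 70  010101000011001→0 (1)
 71  101010000110011→1 (1)
 72  010100001100111→0 (1)
 73  101000011001111→1 (1)
 74  010000110011111→0 (1)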